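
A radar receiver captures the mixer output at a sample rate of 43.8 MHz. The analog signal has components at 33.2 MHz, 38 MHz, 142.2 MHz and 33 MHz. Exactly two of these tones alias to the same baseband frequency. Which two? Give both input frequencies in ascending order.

fs/2 = 21.9 MHz.
33.2 MHz > fs/2 = 21.9 MHz, folds to fs − 33.2 MHz = 10.6 MHz.
38 MHz > fs/2 = 21.9 MHz, folds to fs − 38 MHz = 5.8 MHz.
142.2 MHz mod fs = 10.8 MHz.
10.8 MHz ≤ fs/2 = 21.9 MHz, appears at 10.8 MHz.
33 MHz > fs/2 = 21.9 MHz, folds to fs − 33 MHz = 10.8 MHz.
33 MHz and 142.2 MHz both map to 10.8 MHz.

33 MHz, 142.2 MHz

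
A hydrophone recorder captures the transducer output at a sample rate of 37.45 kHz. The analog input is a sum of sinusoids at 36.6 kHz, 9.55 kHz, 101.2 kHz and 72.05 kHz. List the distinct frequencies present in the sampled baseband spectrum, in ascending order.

0.85 kHz, 2.85 kHz, 9.55 kHz, 11.15 kHz

fs/2 = 18.725 kHz.
36.6 kHz > fs/2 = 18.725 kHz, folds to fs − 36.6 kHz = 0.85 kHz.
9.55 kHz ≤ fs/2 = 18.725 kHz, passes unchanged.
101.2 kHz mod fs = 26.3 kHz.
26.3 kHz > fs/2 = 18.725 kHz, folds to fs − 26.3 kHz = 11.15 kHz.
72.05 kHz mod fs = 34.6 kHz.
34.6 kHz > fs/2 = 18.725 kHz, folds to fs − 34.6 kHz = 2.85 kHz.
Distinct values: {0.85 kHz, 2.85 kHz, 9.55 kHz, 11.15 kHz}.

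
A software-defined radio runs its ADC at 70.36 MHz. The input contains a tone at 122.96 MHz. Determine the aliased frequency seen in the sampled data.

17.76 MHz

122.96 MHz mod fs = 52.6 MHz.
52.6 MHz > fs/2 = 35.18 MHz, folds to fs − 52.6 MHz = 17.76 MHz.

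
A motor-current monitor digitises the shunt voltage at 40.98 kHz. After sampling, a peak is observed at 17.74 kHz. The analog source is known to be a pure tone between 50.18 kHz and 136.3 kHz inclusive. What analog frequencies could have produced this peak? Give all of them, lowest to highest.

Frequencies that alias to 17.74 kHz are k·fs ± 17.74 kHz for integer k ≥ 0.
k=0: 17.74 kHz.
k=1: 23.24 kHz, 58.72 kHz.
k=2: 64.22 kHz, 99.7 kHz.
k=3: 105.2 kHz, 140.68 kHz.
k=4: 146.18 kHz, 181.66 kHz.
Within [50.18 kHz, 136.3 kHz]: 58.72 kHz, 64.22 kHz, 99.7 kHz, 105.2 kHz.

58.72 kHz, 64.22 kHz, 99.7 kHz, 105.2 kHz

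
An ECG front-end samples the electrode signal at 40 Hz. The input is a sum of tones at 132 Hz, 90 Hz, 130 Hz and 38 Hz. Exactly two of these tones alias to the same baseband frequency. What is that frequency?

10 Hz

fs/2 = 20 Hz.
132 Hz mod fs = 12 Hz.
12 Hz ≤ fs/2 = 20 Hz, appears at 12 Hz.
90 Hz mod fs = 10 Hz.
10 Hz ≤ fs/2 = 20 Hz, appears at 10 Hz.
130 Hz mod fs = 10 Hz.
10 Hz ≤ fs/2 = 20 Hz, appears at 10 Hz.
38 Hz > fs/2 = 20 Hz, folds to fs − 38 Hz = 2 Hz.
90 Hz and 130 Hz both map to 10 Hz.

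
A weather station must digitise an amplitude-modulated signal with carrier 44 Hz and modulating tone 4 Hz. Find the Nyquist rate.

96 Hz

AM sidebands sit at fc ± fm = 40 Hz and 48 Hz.
Highest-frequency component: 48 Hz.
Nyquist rate = 2 × 48 Hz = 96 Hz.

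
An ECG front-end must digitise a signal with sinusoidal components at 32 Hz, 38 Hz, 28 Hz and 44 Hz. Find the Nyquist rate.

88 Hz

Highest-frequency component: 44 Hz.
Nyquist rate = 2 × 44 Hz = 88 Hz.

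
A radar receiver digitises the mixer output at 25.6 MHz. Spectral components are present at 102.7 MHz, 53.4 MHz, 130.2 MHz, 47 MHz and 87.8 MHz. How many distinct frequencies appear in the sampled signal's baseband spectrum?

fs/2 = 12.8 MHz.
102.7 MHz mod fs = 0.3 MHz.
0.3 MHz ≤ fs/2 = 12.8 MHz, appears at 0.3 MHz.
53.4 MHz mod fs = 2.2 MHz.
2.2 MHz ≤ fs/2 = 12.8 MHz, appears at 2.2 MHz.
130.2 MHz mod fs = 2.2 MHz.
2.2 MHz ≤ fs/2 = 12.8 MHz, appears at 2.2 MHz.
47 MHz mod fs = 21.4 MHz.
21.4 MHz > fs/2 = 12.8 MHz, folds to fs − 21.4 MHz = 4.2 MHz.
87.8 MHz mod fs = 11 MHz.
11 MHz ≤ fs/2 = 12.8 MHz, appears at 11 MHz.
Distinct values: {0.3 MHz, 2.2 MHz, 4.2 MHz, 11 MHz} → 4.

4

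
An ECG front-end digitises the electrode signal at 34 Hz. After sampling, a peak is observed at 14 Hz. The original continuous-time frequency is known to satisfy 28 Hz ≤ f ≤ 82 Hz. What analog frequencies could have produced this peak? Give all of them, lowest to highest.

Frequencies that alias to 14 Hz are k·fs ± 14 Hz for integer k ≥ 0.
k=0: 14 Hz.
k=1: 20 Hz, 48 Hz.
k=2: 54 Hz, 82 Hz.
k=3: 88 Hz, 116 Hz.
Within [28 Hz, 82 Hz]: 48 Hz, 54 Hz, 82 Hz.

48 Hz, 54 Hz, 82 Hz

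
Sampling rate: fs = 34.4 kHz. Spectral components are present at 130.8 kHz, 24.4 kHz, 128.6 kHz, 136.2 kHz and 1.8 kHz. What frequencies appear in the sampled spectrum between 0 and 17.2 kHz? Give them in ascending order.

fs/2 = 17.2 kHz.
130.8 kHz mod fs = 27.6 kHz.
27.6 kHz > fs/2 = 17.2 kHz, folds to fs − 27.6 kHz = 6.8 kHz.
24.4 kHz > fs/2 = 17.2 kHz, folds to fs − 24.4 kHz = 10 kHz.
128.6 kHz mod fs = 25.4 kHz.
25.4 kHz > fs/2 = 17.2 kHz, folds to fs − 25.4 kHz = 9 kHz.
136.2 kHz mod fs = 33 kHz.
33 kHz > fs/2 = 17.2 kHz, folds to fs − 33 kHz = 1.4 kHz.
1.8 kHz ≤ fs/2 = 17.2 kHz, passes unchanged.
Distinct values: {1.4 kHz, 1.8 kHz, 6.8 kHz, 9 kHz, 10 kHz}.

1.4 kHz, 1.8 kHz, 6.8 kHz, 9 kHz, 10 kHz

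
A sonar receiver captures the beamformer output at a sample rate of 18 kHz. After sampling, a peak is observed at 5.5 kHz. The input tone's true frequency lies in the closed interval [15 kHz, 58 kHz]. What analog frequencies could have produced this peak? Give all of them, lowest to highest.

Frequencies that alias to 5.5 kHz are k·fs ± 5.5 kHz for integer k ≥ 0.
k=0: 5.5 kHz.
k=1: 12.5 kHz, 23.5 kHz.
k=2: 30.5 kHz, 41.5 kHz.
k=3: 48.5 kHz, 59.5 kHz.
k=4: 66.5 kHz, 77.5 kHz.
Within [15 kHz, 58 kHz]: 23.5 kHz, 30.5 kHz, 41.5 kHz, 48.5 kHz.

23.5 kHz, 30.5 kHz, 41.5 kHz, 48.5 kHz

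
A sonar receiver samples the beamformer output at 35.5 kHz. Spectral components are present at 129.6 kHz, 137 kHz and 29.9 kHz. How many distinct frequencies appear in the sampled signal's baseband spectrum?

fs/2 = 17.75 kHz.
129.6 kHz mod fs = 23.1 kHz.
23.1 kHz > fs/2 = 17.75 kHz, folds to fs − 23.1 kHz = 12.4 kHz.
137 kHz mod fs = 30.5 kHz.
30.5 kHz > fs/2 = 17.75 kHz, folds to fs − 30.5 kHz = 5 kHz.
29.9 kHz > fs/2 = 17.75 kHz, folds to fs − 29.9 kHz = 5.6 kHz.
Distinct values: {5 kHz, 5.6 kHz, 12.4 kHz} → 3.

3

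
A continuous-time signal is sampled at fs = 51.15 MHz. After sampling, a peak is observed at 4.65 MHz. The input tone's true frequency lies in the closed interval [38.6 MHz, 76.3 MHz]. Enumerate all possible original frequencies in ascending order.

46.5 MHz, 55.8 MHz

Frequencies that alias to 4.65 MHz are k·fs ± 4.65 MHz for integer k ≥ 0.
k=0: 4.65 MHz.
k=1: 46.5 MHz, 55.8 MHz.
k=2: 97.65 MHz, 106.95 MHz.
Within [38.6 MHz, 76.3 MHz]: 46.5 MHz, 55.8 MHz.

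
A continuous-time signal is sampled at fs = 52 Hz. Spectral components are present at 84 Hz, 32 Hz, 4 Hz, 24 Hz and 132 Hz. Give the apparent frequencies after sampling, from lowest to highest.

4 Hz, 20 Hz, 24 Hz

fs/2 = 26 Hz.
84 Hz mod fs = 32 Hz.
32 Hz > fs/2 = 26 Hz, folds to fs − 32 Hz = 20 Hz.
32 Hz > fs/2 = 26 Hz, folds to fs − 32 Hz = 20 Hz.
4 Hz ≤ fs/2 = 26 Hz, passes unchanged.
24 Hz ≤ fs/2 = 26 Hz, passes unchanged.
132 Hz mod fs = 28 Hz.
28 Hz > fs/2 = 26 Hz, folds to fs − 28 Hz = 24 Hz.
Distinct values: {4 Hz, 20 Hz, 24 Hz}.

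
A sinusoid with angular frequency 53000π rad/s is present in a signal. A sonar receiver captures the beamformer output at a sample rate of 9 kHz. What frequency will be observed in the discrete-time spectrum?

ω = 53000π rad/s → f = ω/(2π) = 26500 Hz = 26.5 kHz.
26.5 kHz mod fs = 8.5 kHz.
8.5 kHz > fs/2 = 4.5 kHz, folds to fs − 8.5 kHz = 0.5 kHz.

0.5 kHz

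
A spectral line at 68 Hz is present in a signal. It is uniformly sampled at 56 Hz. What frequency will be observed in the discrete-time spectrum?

12 Hz

68 Hz mod fs = 12 Hz.
12 Hz ≤ fs/2 = 28 Hz, appears at 12 Hz.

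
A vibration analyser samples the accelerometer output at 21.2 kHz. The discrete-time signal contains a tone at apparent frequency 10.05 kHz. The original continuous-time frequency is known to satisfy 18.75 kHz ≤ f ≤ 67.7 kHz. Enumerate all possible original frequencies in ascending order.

Frequencies that alias to 10.05 kHz are k·fs ± 10.05 kHz for integer k ≥ 0.
k=0: 10.05 kHz.
k=1: 11.15 kHz, 31.25 kHz.
k=2: 32.35 kHz, 52.45 kHz.
k=3: 53.55 kHz, 73.65 kHz.
k=4: 74.75 kHz, 94.85 kHz.
Within [18.75 kHz, 67.7 kHz]: 31.25 kHz, 32.35 kHz, 52.45 kHz, 53.55 kHz.

31.25 kHz, 32.35 kHz, 52.45 kHz, 53.55 kHz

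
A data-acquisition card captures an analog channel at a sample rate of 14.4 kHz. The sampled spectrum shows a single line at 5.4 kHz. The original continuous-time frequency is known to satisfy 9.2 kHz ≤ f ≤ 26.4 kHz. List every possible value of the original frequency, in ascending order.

19.8 kHz, 23.4 kHz

Frequencies that alias to 5.4 kHz are k·fs ± 5.4 kHz for integer k ≥ 0.
k=0: 5.4 kHz.
k=1: 9 kHz, 19.8 kHz.
k=2: 23.4 kHz, 34.2 kHz.
k=3: 37.8 kHz, 48.6 kHz.
Within [9.2 kHz, 26.4 kHz]: 19.8 kHz, 23.4 kHz.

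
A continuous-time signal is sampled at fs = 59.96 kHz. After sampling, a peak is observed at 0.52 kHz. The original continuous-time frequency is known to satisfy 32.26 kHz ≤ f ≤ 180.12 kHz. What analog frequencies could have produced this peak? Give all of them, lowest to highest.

Frequencies that alias to 0.52 kHz are k·fs ± 0.52 kHz for integer k ≥ 0.
k=0: 0.52 kHz.
k=1: 59.44 kHz, 60.48 kHz.
k=2: 119.4 kHz, 120.44 kHz.
k=3: 179.36 kHz, 180.4 kHz.
k=4: 239.32 kHz, 240.36 kHz.
Within [32.26 kHz, 180.12 kHz]: 59.44 kHz, 60.48 kHz, 119.4 kHz, 120.44 kHz, 179.36 kHz.

59.44 kHz, 60.48 kHz, 119.4 kHz, 120.44 kHz, 179.36 kHz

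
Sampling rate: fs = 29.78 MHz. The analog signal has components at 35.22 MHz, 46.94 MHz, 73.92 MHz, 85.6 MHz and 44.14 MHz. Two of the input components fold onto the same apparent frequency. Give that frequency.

fs/2 = 14.89 MHz.
35.22 MHz mod fs = 5.44 MHz.
5.44 MHz ≤ fs/2 = 14.89 MHz, appears at 5.44 MHz.
46.94 MHz mod fs = 17.16 MHz.
17.16 MHz > fs/2 = 14.89 MHz, folds to fs − 17.16 MHz = 12.62 MHz.
73.92 MHz mod fs = 14.36 MHz.
14.36 MHz ≤ fs/2 = 14.89 MHz, appears at 14.36 MHz.
85.6 MHz mod fs = 26.04 MHz.
26.04 MHz > fs/2 = 14.89 MHz, folds to fs − 26.04 MHz = 3.74 MHz.
44.14 MHz mod fs = 14.36 MHz.
14.36 MHz ≤ fs/2 = 14.89 MHz, appears at 14.36 MHz.
44.14 MHz and 73.92 MHz both map to 14.36 MHz.

14.36 MHz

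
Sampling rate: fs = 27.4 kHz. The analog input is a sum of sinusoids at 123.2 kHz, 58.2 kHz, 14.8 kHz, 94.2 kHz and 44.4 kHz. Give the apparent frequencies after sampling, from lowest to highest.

fs/2 = 13.7 kHz.
123.2 kHz mod fs = 13.6 kHz.
13.6 kHz ≤ fs/2 = 13.7 kHz, appears at 13.6 kHz.
58.2 kHz mod fs = 3.4 kHz.
3.4 kHz ≤ fs/2 = 13.7 kHz, appears at 3.4 kHz.
14.8 kHz > fs/2 = 13.7 kHz, folds to fs − 14.8 kHz = 12.6 kHz.
94.2 kHz mod fs = 12 kHz.
12 kHz ≤ fs/2 = 13.7 kHz, appears at 12 kHz.
44.4 kHz mod fs = 17 kHz.
17 kHz > fs/2 = 13.7 kHz, folds to fs − 17 kHz = 10.4 kHz.
Distinct values: {3.4 kHz, 10.4 kHz, 12 kHz, 12.6 kHz, 13.6 kHz}.

3.4 kHz, 10.4 kHz, 12 kHz, 12.6 kHz, 13.6 kHz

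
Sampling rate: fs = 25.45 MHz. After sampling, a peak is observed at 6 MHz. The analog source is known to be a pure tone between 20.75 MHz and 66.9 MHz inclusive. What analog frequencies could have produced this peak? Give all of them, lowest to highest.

Frequencies that alias to 6 MHz are k·fs ± 6 MHz for integer k ≥ 0.
k=0: 6 MHz.
k=1: 19.45 MHz, 31.45 MHz.
k=2: 44.9 MHz, 56.9 MHz.
k=3: 70.35 MHz, 82.35 MHz.
Within [20.75 MHz, 66.9 MHz]: 31.45 MHz, 44.9 MHz, 56.9 MHz.

31.45 MHz, 44.9 MHz, 56.9 MHz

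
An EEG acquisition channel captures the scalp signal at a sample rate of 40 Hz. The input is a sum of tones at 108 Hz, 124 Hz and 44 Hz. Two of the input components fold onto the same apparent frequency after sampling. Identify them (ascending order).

fs/2 = 20 Hz.
108 Hz mod fs = 28 Hz.
28 Hz > fs/2 = 20 Hz, folds to fs − 28 Hz = 12 Hz.
124 Hz mod fs = 4 Hz.
4 Hz ≤ fs/2 = 20 Hz, appears at 4 Hz.
44 Hz mod fs = 4 Hz.
4 Hz ≤ fs/2 = 20 Hz, appears at 4 Hz.
44 Hz and 124 Hz both map to 4 Hz.

44 Hz, 124 Hz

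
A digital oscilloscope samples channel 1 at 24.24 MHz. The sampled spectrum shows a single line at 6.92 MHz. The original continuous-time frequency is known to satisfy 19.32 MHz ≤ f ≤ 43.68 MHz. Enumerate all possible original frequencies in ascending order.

Frequencies that alias to 6.92 MHz are k·fs ± 6.92 MHz for integer k ≥ 0.
k=0: 6.92 MHz.
k=1: 17.32 MHz, 31.16 MHz.
k=2: 41.56 MHz, 55.4 MHz.
k=3: 65.8 MHz, 79.64 MHz.
Within [19.32 MHz, 43.68 MHz]: 31.16 MHz, 41.56 MHz.

31.16 MHz, 41.56 MHz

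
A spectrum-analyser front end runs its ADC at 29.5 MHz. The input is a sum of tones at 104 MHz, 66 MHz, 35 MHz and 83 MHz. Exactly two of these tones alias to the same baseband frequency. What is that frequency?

5.5 MHz

fs/2 = 14.75 MHz.
104 MHz mod fs = 15.5 MHz.
15.5 MHz > fs/2 = 14.75 MHz, folds to fs − 15.5 MHz = 14 MHz.
66 MHz mod fs = 7 MHz.
7 MHz ≤ fs/2 = 14.75 MHz, appears at 7 MHz.
35 MHz mod fs = 5.5 MHz.
5.5 MHz ≤ fs/2 = 14.75 MHz, appears at 5.5 MHz.
83 MHz mod fs = 24 MHz.
24 MHz > fs/2 = 14.75 MHz, folds to fs − 24 MHz = 5.5 MHz.
35 MHz and 83 MHz both map to 5.5 MHz.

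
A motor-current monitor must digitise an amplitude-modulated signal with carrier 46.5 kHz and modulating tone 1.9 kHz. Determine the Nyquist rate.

96.8 kHz

AM sidebands sit at fc ± fm = 44.6 kHz and 48.4 kHz.
Highest-frequency component: 48.4 kHz.
Nyquist rate = 2 × 48.4 kHz = 96.8 kHz.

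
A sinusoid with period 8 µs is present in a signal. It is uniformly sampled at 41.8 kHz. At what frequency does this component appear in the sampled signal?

T = 8 µs → f = 1/T = 125 kHz.
125 kHz mod fs = 41.4 kHz.
41.4 kHz > fs/2 = 20.9 kHz, folds to fs − 41.4 kHz = 0.4 kHz.

0.4 kHz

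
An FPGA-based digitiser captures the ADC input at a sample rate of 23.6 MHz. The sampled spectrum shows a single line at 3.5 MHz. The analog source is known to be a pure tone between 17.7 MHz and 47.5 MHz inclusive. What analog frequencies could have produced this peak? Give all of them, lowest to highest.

Frequencies that alias to 3.5 MHz are k·fs ± 3.5 MHz for integer k ≥ 0.
k=0: 3.5 MHz.
k=1: 20.1 MHz, 27.1 MHz.
k=2: 43.7 MHz, 50.7 MHz.
k=3: 67.3 MHz, 74.3 MHz.
Within [17.7 MHz, 47.5 MHz]: 20.1 MHz, 27.1 MHz, 43.7 MHz.

20.1 MHz, 27.1 MHz, 43.7 MHz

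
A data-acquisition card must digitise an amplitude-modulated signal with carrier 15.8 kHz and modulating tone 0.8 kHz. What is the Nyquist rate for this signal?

AM sidebands sit at fc ± fm = 15 kHz and 16.6 kHz.
Highest-frequency component: 16.6 kHz.
Nyquist rate = 2 × 16.6 kHz = 33.2 kHz.

33.2 kHz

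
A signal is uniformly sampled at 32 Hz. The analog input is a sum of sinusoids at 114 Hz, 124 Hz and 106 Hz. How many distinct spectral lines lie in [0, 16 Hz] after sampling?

fs/2 = 16 Hz.
114 Hz mod fs = 18 Hz.
18 Hz > fs/2 = 16 Hz, folds to fs − 18 Hz = 14 Hz.
124 Hz mod fs = 28 Hz.
28 Hz > fs/2 = 16 Hz, folds to fs − 28 Hz = 4 Hz.
106 Hz mod fs = 10 Hz.
10 Hz ≤ fs/2 = 16 Hz, appears at 10 Hz.
Distinct values: {4 Hz, 10 Hz, 14 Hz} → 3.

3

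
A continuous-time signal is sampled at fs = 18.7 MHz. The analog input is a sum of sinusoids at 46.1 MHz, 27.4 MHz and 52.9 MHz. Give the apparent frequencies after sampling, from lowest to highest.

3.2 MHz, 8.7 MHz

fs/2 = 9.35 MHz.
46.1 MHz mod fs = 8.7 MHz.
8.7 MHz ≤ fs/2 = 9.35 MHz, appears at 8.7 MHz.
27.4 MHz mod fs = 8.7 MHz.
8.7 MHz ≤ fs/2 = 9.35 MHz, appears at 8.7 MHz.
52.9 MHz mod fs = 15.5 MHz.
15.5 MHz > fs/2 = 9.35 MHz, folds to fs − 15.5 MHz = 3.2 MHz.
Distinct values: {3.2 MHz, 8.7 MHz}.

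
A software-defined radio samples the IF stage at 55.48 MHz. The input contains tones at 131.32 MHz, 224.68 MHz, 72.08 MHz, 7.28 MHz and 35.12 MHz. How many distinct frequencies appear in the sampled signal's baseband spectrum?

4

fs/2 = 27.74 MHz.
131.32 MHz mod fs = 20.36 MHz.
20.36 MHz ≤ fs/2 = 27.74 MHz, appears at 20.36 MHz.
224.68 MHz mod fs = 2.76 MHz.
2.76 MHz ≤ fs/2 = 27.74 MHz, appears at 2.76 MHz.
72.08 MHz mod fs = 16.6 MHz.
16.6 MHz ≤ fs/2 = 27.74 MHz, appears at 16.6 MHz.
7.28 MHz ≤ fs/2 = 27.74 MHz, passes unchanged.
35.12 MHz > fs/2 = 27.74 MHz, folds to fs − 35.12 MHz = 20.36 MHz.
Distinct values: {2.76 MHz, 7.28 MHz, 16.6 MHz, 20.36 MHz} → 4.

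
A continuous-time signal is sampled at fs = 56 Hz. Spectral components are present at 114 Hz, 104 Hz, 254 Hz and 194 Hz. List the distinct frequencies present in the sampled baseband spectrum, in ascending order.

fs/2 = 28 Hz.
114 Hz mod fs = 2 Hz.
2 Hz ≤ fs/2 = 28 Hz, appears at 2 Hz.
104 Hz mod fs = 48 Hz.
48 Hz > fs/2 = 28 Hz, folds to fs − 48 Hz = 8 Hz.
254 Hz mod fs = 30 Hz.
30 Hz > fs/2 = 28 Hz, folds to fs − 30 Hz = 26 Hz.
194 Hz mod fs = 26 Hz.
26 Hz ≤ fs/2 = 28 Hz, appears at 26 Hz.
Distinct values: {2 Hz, 8 Hz, 26 Hz}.

2 Hz, 8 Hz, 26 Hz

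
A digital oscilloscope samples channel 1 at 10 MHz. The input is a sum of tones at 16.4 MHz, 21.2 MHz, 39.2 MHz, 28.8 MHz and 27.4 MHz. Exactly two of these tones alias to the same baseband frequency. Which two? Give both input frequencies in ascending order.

fs/2 = 5 MHz.
16.4 MHz mod fs = 6.4 MHz.
6.4 MHz > fs/2 = 5 MHz, folds to fs − 6.4 MHz = 3.6 MHz.
21.2 MHz mod fs = 1.2 MHz.
1.2 MHz ≤ fs/2 = 5 MHz, appears at 1.2 MHz.
39.2 MHz mod fs = 9.2 MHz.
9.2 MHz > fs/2 = 5 MHz, folds to fs − 9.2 MHz = 0.8 MHz.
28.8 MHz mod fs = 8.8 MHz.
8.8 MHz > fs/2 = 5 MHz, folds to fs − 8.8 MHz = 1.2 MHz.
27.4 MHz mod fs = 7.4 MHz.
7.4 MHz > fs/2 = 5 MHz, folds to fs − 7.4 MHz = 2.6 MHz.
21.2 MHz and 28.8 MHz both map to 1.2 MHz.

21.2 MHz, 28.8 MHz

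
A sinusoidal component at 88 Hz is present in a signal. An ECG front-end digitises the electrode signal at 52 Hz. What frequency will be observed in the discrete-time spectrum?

88 Hz mod fs = 36 Hz.
36 Hz > fs/2 = 26 Hz, folds to fs − 36 Hz = 16 Hz.

16 Hz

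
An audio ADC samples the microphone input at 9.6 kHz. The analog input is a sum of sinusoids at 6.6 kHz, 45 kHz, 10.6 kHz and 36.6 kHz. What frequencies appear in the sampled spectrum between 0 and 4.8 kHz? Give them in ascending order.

1 kHz, 1.8 kHz, 3 kHz

fs/2 = 4.8 kHz.
6.6 kHz > fs/2 = 4.8 kHz, folds to fs − 6.6 kHz = 3 kHz.
45 kHz mod fs = 6.6 kHz.
6.6 kHz > fs/2 = 4.8 kHz, folds to fs − 6.6 kHz = 3 kHz.
10.6 kHz mod fs = 1 kHz.
1 kHz ≤ fs/2 = 4.8 kHz, appears at 1 kHz.
36.6 kHz mod fs = 7.8 kHz.
7.8 kHz > fs/2 = 4.8 kHz, folds to fs − 7.8 kHz = 1.8 kHz.
Distinct values: {1 kHz, 1.8 kHz, 3 kHz}.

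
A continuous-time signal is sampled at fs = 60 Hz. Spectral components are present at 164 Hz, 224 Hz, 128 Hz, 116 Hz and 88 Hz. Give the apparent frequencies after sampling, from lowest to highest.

4 Hz, 8 Hz, 16 Hz, 28 Hz

fs/2 = 30 Hz.
164 Hz mod fs = 44 Hz.
44 Hz > fs/2 = 30 Hz, folds to fs − 44 Hz = 16 Hz.
224 Hz mod fs = 44 Hz.
44 Hz > fs/2 = 30 Hz, folds to fs − 44 Hz = 16 Hz.
128 Hz mod fs = 8 Hz.
8 Hz ≤ fs/2 = 30 Hz, appears at 8 Hz.
116 Hz mod fs = 56 Hz.
56 Hz > fs/2 = 30 Hz, folds to fs − 56 Hz = 4 Hz.
88 Hz mod fs = 28 Hz.
28 Hz ≤ fs/2 = 30 Hz, appears at 28 Hz.
Distinct values: {4 Hz, 8 Hz, 16 Hz, 28 Hz}.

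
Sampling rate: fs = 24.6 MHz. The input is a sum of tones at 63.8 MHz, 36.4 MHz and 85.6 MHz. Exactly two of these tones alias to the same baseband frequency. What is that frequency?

11.8 MHz

fs/2 = 12.3 MHz.
63.8 MHz mod fs = 14.6 MHz.
14.6 MHz > fs/2 = 12.3 MHz, folds to fs − 14.6 MHz = 10 MHz.
36.4 MHz mod fs = 11.8 MHz.
11.8 MHz ≤ fs/2 = 12.3 MHz, appears at 11.8 MHz.
85.6 MHz mod fs = 11.8 MHz.
11.8 MHz ≤ fs/2 = 12.3 MHz, appears at 11.8 MHz.
36.4 MHz and 85.6 MHz both map to 11.8 MHz.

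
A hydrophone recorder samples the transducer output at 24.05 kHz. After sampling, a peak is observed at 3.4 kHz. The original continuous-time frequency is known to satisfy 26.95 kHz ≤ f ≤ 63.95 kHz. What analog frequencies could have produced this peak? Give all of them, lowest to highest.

27.45 kHz, 44.7 kHz, 51.5 kHz

Frequencies that alias to 3.4 kHz are k·fs ± 3.4 kHz for integer k ≥ 0.
k=0: 3.4 kHz.
k=1: 20.65 kHz, 27.45 kHz.
k=2: 44.7 kHz, 51.5 kHz.
k=3: 68.75 kHz, 75.55 kHz.
Within [26.95 kHz, 63.95 kHz]: 27.45 kHz, 44.7 kHz, 51.5 kHz.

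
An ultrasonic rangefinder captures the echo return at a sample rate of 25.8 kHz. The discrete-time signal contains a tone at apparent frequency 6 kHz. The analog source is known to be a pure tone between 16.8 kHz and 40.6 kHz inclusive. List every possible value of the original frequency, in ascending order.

Frequencies that alias to 6 kHz are k·fs ± 6 kHz for integer k ≥ 0.
k=0: 6 kHz.
k=1: 19.8 kHz, 31.8 kHz.
k=2: 45.6 kHz, 57.6 kHz.
Within [16.8 kHz, 40.6 kHz]: 19.8 kHz, 31.8 kHz.

19.8 kHz, 31.8 kHz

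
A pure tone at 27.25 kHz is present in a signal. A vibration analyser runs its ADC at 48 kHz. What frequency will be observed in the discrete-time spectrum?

20.75 kHz

27.25 kHz > fs/2 = 24 kHz, folds to fs − 27.25 kHz = 20.75 kHz.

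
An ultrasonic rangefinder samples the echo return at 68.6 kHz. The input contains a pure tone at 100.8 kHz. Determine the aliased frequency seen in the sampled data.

100.8 kHz mod fs = 32.2 kHz.
32.2 kHz ≤ fs/2 = 34.3 kHz, appears at 32.2 kHz.

32.2 kHz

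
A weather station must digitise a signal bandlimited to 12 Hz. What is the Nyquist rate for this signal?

Nyquist rate = 2 × 12 Hz = 24 Hz.

24 Hz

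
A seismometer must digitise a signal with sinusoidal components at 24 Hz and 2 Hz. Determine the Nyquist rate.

Highest-frequency component: 24 Hz.
Nyquist rate = 2 × 24 Hz = 48 Hz.

48 Hz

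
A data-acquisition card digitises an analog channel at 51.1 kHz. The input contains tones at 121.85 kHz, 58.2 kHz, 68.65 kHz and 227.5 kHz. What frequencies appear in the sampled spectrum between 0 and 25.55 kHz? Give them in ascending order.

7.1 kHz, 17.55 kHz, 19.65 kHz, 23.1 kHz

fs/2 = 25.55 kHz.
121.85 kHz mod fs = 19.65 kHz.
19.65 kHz ≤ fs/2 = 25.55 kHz, appears at 19.65 kHz.
58.2 kHz mod fs = 7.1 kHz.
7.1 kHz ≤ fs/2 = 25.55 kHz, appears at 7.1 kHz.
68.65 kHz mod fs = 17.55 kHz.
17.55 kHz ≤ fs/2 = 25.55 kHz, appears at 17.55 kHz.
227.5 kHz mod fs = 23.1 kHz.
23.1 kHz ≤ fs/2 = 25.55 kHz, appears at 23.1 kHz.
Distinct values: {7.1 kHz, 17.55 kHz, 19.65 kHz, 23.1 kHz}.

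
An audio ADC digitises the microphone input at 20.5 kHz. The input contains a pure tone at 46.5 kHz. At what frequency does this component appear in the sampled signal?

46.5 kHz mod fs = 5.5 kHz.
5.5 kHz ≤ fs/2 = 10.25 kHz, appears at 5.5 kHz.

5.5 kHz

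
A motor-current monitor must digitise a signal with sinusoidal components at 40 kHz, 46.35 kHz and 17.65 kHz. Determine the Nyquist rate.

Highest-frequency component: 46.35 kHz.
Nyquist rate = 2 × 46.35 kHz = 92.7 kHz.

92.7 kHz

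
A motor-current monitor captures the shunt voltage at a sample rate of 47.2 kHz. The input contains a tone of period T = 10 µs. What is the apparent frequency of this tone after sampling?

T = 10 µs → f = 1/T = 100 kHz.
100 kHz mod fs = 5.6 kHz.
5.6 kHz ≤ fs/2 = 23.6 kHz, appears at 5.6 kHz.

5.6 kHz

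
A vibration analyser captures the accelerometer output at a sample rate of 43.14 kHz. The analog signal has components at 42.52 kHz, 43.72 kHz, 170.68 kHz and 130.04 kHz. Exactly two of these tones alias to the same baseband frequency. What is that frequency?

fs/2 = 21.57 kHz.
42.52 kHz > fs/2 = 21.57 kHz, folds to fs − 42.52 kHz = 0.62 kHz.
43.72 kHz mod fs = 0.58 kHz.
0.58 kHz ≤ fs/2 = 21.57 kHz, appears at 0.58 kHz.
170.68 kHz mod fs = 41.26 kHz.
41.26 kHz > fs/2 = 21.57 kHz, folds to fs − 41.26 kHz = 1.88 kHz.
130.04 kHz mod fs = 0.62 kHz.
0.62 kHz ≤ fs/2 = 21.57 kHz, appears at 0.62 kHz.
42.52 kHz and 130.04 kHz both map to 0.62 kHz.

0.62 kHz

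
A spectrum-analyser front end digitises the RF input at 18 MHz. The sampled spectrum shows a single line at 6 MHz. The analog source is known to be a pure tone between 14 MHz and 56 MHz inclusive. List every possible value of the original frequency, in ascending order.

Frequencies that alias to 6 MHz are k·fs ± 6 MHz for integer k ≥ 0.
k=0: 6 MHz.
k=1: 12 MHz, 24 MHz.
k=2: 30 MHz, 42 MHz.
k=3: 48 MHz, 60 MHz.
k=4: 66 MHz, 78 MHz.
Within [14 MHz, 56 MHz]: 24 MHz, 30 MHz, 42 MHz, 48 MHz.

24 MHz, 30 MHz, 42 MHz, 48 MHz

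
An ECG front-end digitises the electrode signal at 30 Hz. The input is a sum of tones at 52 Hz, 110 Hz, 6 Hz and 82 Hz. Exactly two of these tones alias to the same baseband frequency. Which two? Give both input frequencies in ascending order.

fs/2 = 15 Hz.
52 Hz mod fs = 22 Hz.
22 Hz > fs/2 = 15 Hz, folds to fs − 22 Hz = 8 Hz.
110 Hz mod fs = 20 Hz.
20 Hz > fs/2 = 15 Hz, folds to fs − 20 Hz = 10 Hz.
6 Hz ≤ fs/2 = 15 Hz, passes unchanged.
82 Hz mod fs = 22 Hz.
22 Hz > fs/2 = 15 Hz, folds to fs − 22 Hz = 8 Hz.
52 Hz and 82 Hz both map to 8 Hz.

52 Hz, 82 Hz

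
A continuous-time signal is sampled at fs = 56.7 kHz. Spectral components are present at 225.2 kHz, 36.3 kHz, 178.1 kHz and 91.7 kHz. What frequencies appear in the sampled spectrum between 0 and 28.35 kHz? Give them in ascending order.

fs/2 = 28.35 kHz.
225.2 kHz mod fs = 55.1 kHz.
55.1 kHz > fs/2 = 28.35 kHz, folds to fs − 55.1 kHz = 1.6 kHz.
36.3 kHz > fs/2 = 28.35 kHz, folds to fs − 36.3 kHz = 20.4 kHz.
178.1 kHz mod fs = 8 kHz.
8 kHz ≤ fs/2 = 28.35 kHz, appears at 8 kHz.
91.7 kHz mod fs = 35 kHz.
35 kHz > fs/2 = 28.35 kHz, folds to fs − 35 kHz = 21.7 kHz.
Distinct values: {1.6 kHz, 8 kHz, 20.4 kHz, 21.7 kHz}.

1.6 kHz, 8 kHz, 20.4 kHz, 21.7 kHz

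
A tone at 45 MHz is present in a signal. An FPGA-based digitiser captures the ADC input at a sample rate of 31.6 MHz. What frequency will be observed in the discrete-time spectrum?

13.4 MHz

45 MHz mod fs = 13.4 MHz.
13.4 MHz ≤ fs/2 = 15.8 MHz, appears at 13.4 MHz.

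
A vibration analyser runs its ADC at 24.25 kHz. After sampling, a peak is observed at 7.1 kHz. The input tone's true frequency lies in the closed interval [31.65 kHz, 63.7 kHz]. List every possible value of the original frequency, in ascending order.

41.4 kHz, 55.6 kHz

Frequencies that alias to 7.1 kHz are k·fs ± 7.1 kHz for integer k ≥ 0.
k=0: 7.1 kHz.
k=1: 17.15 kHz, 31.35 kHz.
k=2: 41.4 kHz, 55.6 kHz.
k=3: 65.65 kHz, 79.85 kHz.
Within [31.65 kHz, 63.7 kHz]: 41.4 kHz, 55.6 kHz.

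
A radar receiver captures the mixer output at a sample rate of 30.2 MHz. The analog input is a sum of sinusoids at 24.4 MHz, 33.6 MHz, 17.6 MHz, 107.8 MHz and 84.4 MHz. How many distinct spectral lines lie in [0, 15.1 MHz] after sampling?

fs/2 = 15.1 MHz.
24.4 MHz > fs/2 = 15.1 MHz, folds to fs − 24.4 MHz = 5.8 MHz.
33.6 MHz mod fs = 3.4 MHz.
3.4 MHz ≤ fs/2 = 15.1 MHz, appears at 3.4 MHz.
17.6 MHz > fs/2 = 15.1 MHz, folds to fs − 17.6 MHz = 12.6 MHz.
107.8 MHz mod fs = 17.2 MHz.
17.2 MHz > fs/2 = 15.1 MHz, folds to fs − 17.2 MHz = 13 MHz.
84.4 MHz mod fs = 24 MHz.
24 MHz > fs/2 = 15.1 MHz, folds to fs − 24 MHz = 6.2 MHz.
Distinct values: {3.4 MHz, 5.8 MHz, 6.2 MHz, 12.6 MHz, 13 MHz} → 5.

5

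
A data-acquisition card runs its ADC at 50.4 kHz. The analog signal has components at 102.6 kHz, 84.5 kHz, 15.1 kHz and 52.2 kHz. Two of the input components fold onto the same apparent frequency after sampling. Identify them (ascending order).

52.2 kHz, 102.6 kHz

fs/2 = 25.2 kHz.
102.6 kHz mod fs = 1.8 kHz.
1.8 kHz ≤ fs/2 = 25.2 kHz, appears at 1.8 kHz.
84.5 kHz mod fs = 34.1 kHz.
34.1 kHz > fs/2 = 25.2 kHz, folds to fs − 34.1 kHz = 16.3 kHz.
15.1 kHz ≤ fs/2 = 25.2 kHz, passes unchanged.
52.2 kHz mod fs = 1.8 kHz.
1.8 kHz ≤ fs/2 = 25.2 kHz, appears at 1.8 kHz.
52.2 kHz and 102.6 kHz both map to 1.8 kHz.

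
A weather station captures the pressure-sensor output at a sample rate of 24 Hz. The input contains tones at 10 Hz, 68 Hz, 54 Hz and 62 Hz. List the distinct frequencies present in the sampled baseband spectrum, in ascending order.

4 Hz, 6 Hz, 10 Hz

fs/2 = 12 Hz.
10 Hz ≤ fs/2 = 12 Hz, passes unchanged.
68 Hz mod fs = 20 Hz.
20 Hz > fs/2 = 12 Hz, folds to fs − 20 Hz = 4 Hz.
54 Hz mod fs = 6 Hz.
6 Hz ≤ fs/2 = 12 Hz, appears at 6 Hz.
62 Hz mod fs = 14 Hz.
14 Hz > fs/2 = 12 Hz, folds to fs − 14 Hz = 10 Hz.
Distinct values: {4 Hz, 6 Hz, 10 Hz}.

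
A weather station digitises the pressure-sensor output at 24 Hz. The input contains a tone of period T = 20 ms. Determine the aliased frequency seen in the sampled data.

2 Hz

T = 20 ms → f = 1/T = 50 Hz.
50 Hz mod fs = 2 Hz.
2 Hz ≤ fs/2 = 12 Hz, appears at 2 Hz.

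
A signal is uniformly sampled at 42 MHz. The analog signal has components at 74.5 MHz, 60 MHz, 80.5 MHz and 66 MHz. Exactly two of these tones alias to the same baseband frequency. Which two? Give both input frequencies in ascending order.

60 MHz, 66 MHz

fs/2 = 21 MHz.
74.5 MHz mod fs = 32.5 MHz.
32.5 MHz > fs/2 = 21 MHz, folds to fs − 32.5 MHz = 9.5 MHz.
60 MHz mod fs = 18 MHz.
18 MHz ≤ fs/2 = 21 MHz, appears at 18 MHz.
80.5 MHz mod fs = 38.5 MHz.
38.5 MHz > fs/2 = 21 MHz, folds to fs − 38.5 MHz = 3.5 MHz.
66 MHz mod fs = 24 MHz.
24 MHz > fs/2 = 21 MHz, folds to fs − 24 MHz = 18 MHz.
60 MHz and 66 MHz both map to 18 MHz.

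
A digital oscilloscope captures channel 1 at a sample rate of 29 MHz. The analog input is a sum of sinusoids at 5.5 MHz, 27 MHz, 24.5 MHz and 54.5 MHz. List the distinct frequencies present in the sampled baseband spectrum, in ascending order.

fs/2 = 14.5 MHz.
5.5 MHz ≤ fs/2 = 14.5 MHz, passes unchanged.
27 MHz > fs/2 = 14.5 MHz, folds to fs − 27 MHz = 2 MHz.
24.5 MHz > fs/2 = 14.5 MHz, folds to fs − 24.5 MHz = 4.5 MHz.
54.5 MHz mod fs = 25.5 MHz.
25.5 MHz > fs/2 = 14.5 MHz, folds to fs − 25.5 MHz = 3.5 MHz.
Distinct values: {2 MHz, 3.5 MHz, 4.5 MHz, 5.5 MHz}.

2 MHz, 3.5 MHz, 4.5 MHz, 5.5 MHz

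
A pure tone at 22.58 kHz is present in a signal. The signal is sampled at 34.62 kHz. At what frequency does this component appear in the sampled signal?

22.58 kHz > fs/2 = 17.31 kHz, folds to fs − 22.58 kHz = 12.04 kHz.

12.04 kHz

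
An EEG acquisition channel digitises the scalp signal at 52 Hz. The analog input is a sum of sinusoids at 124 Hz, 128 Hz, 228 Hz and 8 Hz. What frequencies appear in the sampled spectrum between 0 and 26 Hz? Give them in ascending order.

fs/2 = 26 Hz.
124 Hz mod fs = 20 Hz.
20 Hz ≤ fs/2 = 26 Hz, appears at 20 Hz.
128 Hz mod fs = 24 Hz.
24 Hz ≤ fs/2 = 26 Hz, appears at 24 Hz.
228 Hz mod fs = 20 Hz.
20 Hz ≤ fs/2 = 26 Hz, appears at 20 Hz.
8 Hz ≤ fs/2 = 26 Hz, passes unchanged.
Distinct values: {8 Hz, 20 Hz, 24 Hz}.

8 Hz, 20 Hz, 24 Hz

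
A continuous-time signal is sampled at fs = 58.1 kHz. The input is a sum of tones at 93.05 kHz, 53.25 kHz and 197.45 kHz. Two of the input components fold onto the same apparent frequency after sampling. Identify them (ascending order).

93.05 kHz, 197.45 kHz

fs/2 = 29.05 kHz.
93.05 kHz mod fs = 34.95 kHz.
34.95 kHz > fs/2 = 29.05 kHz, folds to fs − 34.95 kHz = 23.15 kHz.
53.25 kHz > fs/2 = 29.05 kHz, folds to fs − 53.25 kHz = 4.85 kHz.
197.45 kHz mod fs = 23.15 kHz.
23.15 kHz ≤ fs/2 = 29.05 kHz, appears at 23.15 kHz.
93.05 kHz and 197.45 kHz both map to 23.15 kHz.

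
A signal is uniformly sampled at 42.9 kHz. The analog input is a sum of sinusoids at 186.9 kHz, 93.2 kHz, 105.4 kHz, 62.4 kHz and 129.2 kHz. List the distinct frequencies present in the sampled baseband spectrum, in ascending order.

0.5 kHz, 7.4 kHz, 15.3 kHz, 19.5 kHz, 19.6 kHz

fs/2 = 21.45 kHz.
186.9 kHz mod fs = 15.3 kHz.
15.3 kHz ≤ fs/2 = 21.45 kHz, appears at 15.3 kHz.
93.2 kHz mod fs = 7.4 kHz.
7.4 kHz ≤ fs/2 = 21.45 kHz, appears at 7.4 kHz.
105.4 kHz mod fs = 19.6 kHz.
19.6 kHz ≤ fs/2 = 21.45 kHz, appears at 19.6 kHz.
62.4 kHz mod fs = 19.5 kHz.
19.5 kHz ≤ fs/2 = 21.45 kHz, appears at 19.5 kHz.
129.2 kHz mod fs = 0.5 kHz.
0.5 kHz ≤ fs/2 = 21.45 kHz, appears at 0.5 kHz.
Distinct values: {0.5 kHz, 7.4 kHz, 15.3 kHz, 19.5 kHz, 19.6 kHz}.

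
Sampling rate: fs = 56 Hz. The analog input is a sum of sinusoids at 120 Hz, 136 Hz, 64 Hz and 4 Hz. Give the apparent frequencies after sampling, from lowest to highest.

fs/2 = 28 Hz.
120 Hz mod fs = 8 Hz.
8 Hz ≤ fs/2 = 28 Hz, appears at 8 Hz.
136 Hz mod fs = 24 Hz.
24 Hz ≤ fs/2 = 28 Hz, appears at 24 Hz.
64 Hz mod fs = 8 Hz.
8 Hz ≤ fs/2 = 28 Hz, appears at 8 Hz.
4 Hz ≤ fs/2 = 28 Hz, passes unchanged.
Distinct values: {4 Hz, 8 Hz, 24 Hz}.

4 Hz, 8 Hz, 24 Hz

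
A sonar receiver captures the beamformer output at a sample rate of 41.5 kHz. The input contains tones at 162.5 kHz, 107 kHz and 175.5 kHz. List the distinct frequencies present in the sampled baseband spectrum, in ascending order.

fs/2 = 20.75 kHz.
162.5 kHz mod fs = 38 kHz.
38 kHz > fs/2 = 20.75 kHz, folds to fs − 38 kHz = 3.5 kHz.
107 kHz mod fs = 24 kHz.
24 kHz > fs/2 = 20.75 kHz, folds to fs − 24 kHz = 17.5 kHz.
175.5 kHz mod fs = 9.5 kHz.
9.5 kHz ≤ fs/2 = 20.75 kHz, appears at 9.5 kHz.
Distinct values: {3.5 kHz, 9.5 kHz, 17.5 kHz}.

3.5 kHz, 9.5 kHz, 17.5 kHz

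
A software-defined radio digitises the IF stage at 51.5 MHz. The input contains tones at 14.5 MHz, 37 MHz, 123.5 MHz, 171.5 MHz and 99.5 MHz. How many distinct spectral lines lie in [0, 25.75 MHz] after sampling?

4

fs/2 = 25.75 MHz.
14.5 MHz ≤ fs/2 = 25.75 MHz, passes unchanged.
37 MHz > fs/2 = 25.75 MHz, folds to fs − 37 MHz = 14.5 MHz.
123.5 MHz mod fs = 20.5 MHz.
20.5 MHz ≤ fs/2 = 25.75 MHz, appears at 20.5 MHz.
171.5 MHz mod fs = 17 MHz.
17 MHz ≤ fs/2 = 25.75 MHz, appears at 17 MHz.
99.5 MHz mod fs = 48 MHz.
48 MHz > fs/2 = 25.75 MHz, folds to fs − 48 MHz = 3.5 MHz.
Distinct values: {3.5 MHz, 14.5 MHz, 17 MHz, 20.5 MHz} → 4.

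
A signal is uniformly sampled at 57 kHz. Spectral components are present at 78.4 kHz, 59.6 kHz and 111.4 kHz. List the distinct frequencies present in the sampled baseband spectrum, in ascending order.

fs/2 = 28.5 kHz.
78.4 kHz mod fs = 21.4 kHz.
21.4 kHz ≤ fs/2 = 28.5 kHz, appears at 21.4 kHz.
59.6 kHz mod fs = 2.6 kHz.
2.6 kHz ≤ fs/2 = 28.5 kHz, appears at 2.6 kHz.
111.4 kHz mod fs = 54.4 kHz.
54.4 kHz > fs/2 = 28.5 kHz, folds to fs − 54.4 kHz = 2.6 kHz.
Distinct values: {2.6 kHz, 21.4 kHz}.

2.6 kHz, 21.4 kHz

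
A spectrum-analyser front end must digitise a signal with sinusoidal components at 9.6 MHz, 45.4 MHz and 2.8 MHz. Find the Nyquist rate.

Highest-frequency component: 45.4 MHz.
Nyquist rate = 2 × 45.4 MHz = 90.8 MHz.

90.8 MHz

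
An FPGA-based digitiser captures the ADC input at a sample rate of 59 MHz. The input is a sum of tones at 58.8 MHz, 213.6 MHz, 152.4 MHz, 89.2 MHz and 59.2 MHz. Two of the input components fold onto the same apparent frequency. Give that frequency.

fs/2 = 29.5 MHz.
58.8 MHz > fs/2 = 29.5 MHz, folds to fs − 58.8 MHz = 0.2 MHz.
213.6 MHz mod fs = 36.6 MHz.
36.6 MHz > fs/2 = 29.5 MHz, folds to fs − 36.6 MHz = 22.4 MHz.
152.4 MHz mod fs = 34.4 MHz.
34.4 MHz > fs/2 = 29.5 MHz, folds to fs − 34.4 MHz = 24.6 MHz.
89.2 MHz mod fs = 30.2 MHz.
30.2 MHz > fs/2 = 29.5 MHz, folds to fs − 30.2 MHz = 28.8 MHz.
59.2 MHz mod fs = 0.2 MHz.
0.2 MHz ≤ fs/2 = 29.5 MHz, appears at 0.2 MHz.
58.8 MHz and 59.2 MHz both map to 0.2 MHz.

0.2 MHz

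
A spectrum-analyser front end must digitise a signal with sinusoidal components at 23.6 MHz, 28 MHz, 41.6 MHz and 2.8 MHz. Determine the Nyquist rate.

Highest-frequency component: 41.6 MHz.
Nyquist rate = 2 × 41.6 MHz = 83.2 MHz.

83.2 MHz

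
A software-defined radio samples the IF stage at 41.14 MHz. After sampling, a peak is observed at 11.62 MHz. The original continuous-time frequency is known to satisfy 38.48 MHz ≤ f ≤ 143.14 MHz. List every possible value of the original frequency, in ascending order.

Frequencies that alias to 11.62 MHz are k·fs ± 11.62 MHz for integer k ≥ 0.
k=0: 11.62 MHz.
k=1: 29.52 MHz, 52.76 MHz.
k=2: 70.66 MHz, 93.9 MHz.
k=3: 111.8 MHz, 135.04 MHz.
k=4: 152.94 MHz, 176.18 MHz.
Within [38.48 MHz, 143.14 MHz]: 52.76 MHz, 70.66 MHz, 93.9 MHz, 111.8 MHz, 135.04 MHz.

52.76 MHz, 70.66 MHz, 93.9 MHz, 111.8 MHz, 135.04 MHz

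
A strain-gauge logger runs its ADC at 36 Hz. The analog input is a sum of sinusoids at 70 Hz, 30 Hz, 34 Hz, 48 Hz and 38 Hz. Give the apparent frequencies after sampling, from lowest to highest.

2 Hz, 6 Hz, 12 Hz

fs/2 = 18 Hz.
70 Hz mod fs = 34 Hz.
34 Hz > fs/2 = 18 Hz, folds to fs − 34 Hz = 2 Hz.
30 Hz > fs/2 = 18 Hz, folds to fs − 30 Hz = 6 Hz.
34 Hz > fs/2 = 18 Hz, folds to fs − 34 Hz = 2 Hz.
48 Hz mod fs = 12 Hz.
12 Hz ≤ fs/2 = 18 Hz, appears at 12 Hz.
38 Hz mod fs = 2 Hz.
2 Hz ≤ fs/2 = 18 Hz, appears at 2 Hz.
Distinct values: {2 Hz, 6 Hz, 12 Hz}.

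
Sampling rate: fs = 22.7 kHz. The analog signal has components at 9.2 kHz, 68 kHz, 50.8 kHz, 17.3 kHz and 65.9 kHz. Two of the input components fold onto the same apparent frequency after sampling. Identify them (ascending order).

17.3 kHz, 50.8 kHz

fs/2 = 11.35 kHz.
9.2 kHz ≤ fs/2 = 11.35 kHz, passes unchanged.
68 kHz mod fs = 22.6 kHz.
22.6 kHz > fs/2 = 11.35 kHz, folds to fs − 22.6 kHz = 0.1 kHz.
50.8 kHz mod fs = 5.4 kHz.
5.4 kHz ≤ fs/2 = 11.35 kHz, appears at 5.4 kHz.
17.3 kHz > fs/2 = 11.35 kHz, folds to fs − 17.3 kHz = 5.4 kHz.
65.9 kHz mod fs = 20.5 kHz.
20.5 kHz > fs/2 = 11.35 kHz, folds to fs − 20.5 kHz = 2.2 kHz.
17.3 kHz and 50.8 kHz both map to 5.4 kHz.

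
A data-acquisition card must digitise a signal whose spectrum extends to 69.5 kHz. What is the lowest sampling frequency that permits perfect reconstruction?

139 kHz

Nyquist rate = 2 × 69.5 kHz = 139 kHz.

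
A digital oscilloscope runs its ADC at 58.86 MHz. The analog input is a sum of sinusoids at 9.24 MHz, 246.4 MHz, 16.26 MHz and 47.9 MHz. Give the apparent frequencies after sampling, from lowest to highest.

fs/2 = 29.43 MHz.
9.24 MHz ≤ fs/2 = 29.43 MHz, passes unchanged.
246.4 MHz mod fs = 10.96 MHz.
10.96 MHz ≤ fs/2 = 29.43 MHz, appears at 10.96 MHz.
16.26 MHz ≤ fs/2 = 29.43 MHz, passes unchanged.
47.9 MHz > fs/2 = 29.43 MHz, folds to fs − 47.9 MHz = 10.96 MHz.
Distinct values: {9.24 MHz, 10.96 MHz, 16.26 MHz}.

9.24 MHz, 10.96 MHz, 16.26 MHz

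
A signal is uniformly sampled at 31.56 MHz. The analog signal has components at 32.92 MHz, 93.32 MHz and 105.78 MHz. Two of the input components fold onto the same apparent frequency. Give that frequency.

fs/2 = 15.78 MHz.
32.92 MHz mod fs = 1.36 MHz.
1.36 MHz ≤ fs/2 = 15.78 MHz, appears at 1.36 MHz.
93.32 MHz mod fs = 30.2 MHz.
30.2 MHz > fs/2 = 15.78 MHz, folds to fs − 30.2 MHz = 1.36 MHz.
105.78 MHz mod fs = 11.1 MHz.
11.1 MHz ≤ fs/2 = 15.78 MHz, appears at 11.1 MHz.
32.92 MHz and 93.32 MHz both map to 1.36 MHz.

1.36 MHz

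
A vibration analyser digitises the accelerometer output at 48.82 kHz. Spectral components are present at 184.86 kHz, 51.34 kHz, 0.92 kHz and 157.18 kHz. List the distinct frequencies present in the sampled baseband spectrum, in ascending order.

fs/2 = 24.41 kHz.
184.86 kHz mod fs = 38.4 kHz.
38.4 kHz > fs/2 = 24.41 kHz, folds to fs − 38.4 kHz = 10.42 kHz.
51.34 kHz mod fs = 2.52 kHz.
2.52 kHz ≤ fs/2 = 24.41 kHz, appears at 2.52 kHz.
0.92 kHz ≤ fs/2 = 24.41 kHz, passes unchanged.
157.18 kHz mod fs = 10.72 kHz.
10.72 kHz ≤ fs/2 = 24.41 kHz, appears at 10.72 kHz.
Distinct values: {0.92 kHz, 2.52 kHz, 10.42 kHz, 10.72 kHz}.

0.92 kHz, 2.52 kHz, 10.42 kHz, 10.72 kHz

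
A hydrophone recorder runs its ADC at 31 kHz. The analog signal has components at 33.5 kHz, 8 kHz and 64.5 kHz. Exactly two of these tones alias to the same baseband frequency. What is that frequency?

fs/2 = 15.5 kHz.
33.5 kHz mod fs = 2.5 kHz.
2.5 kHz ≤ fs/2 = 15.5 kHz, appears at 2.5 kHz.
8 kHz ≤ fs/2 = 15.5 kHz, passes unchanged.
64.5 kHz mod fs = 2.5 kHz.
2.5 kHz ≤ fs/2 = 15.5 kHz, appears at 2.5 kHz.
33.5 kHz and 64.5 kHz both map to 2.5 kHz.

2.5 kHz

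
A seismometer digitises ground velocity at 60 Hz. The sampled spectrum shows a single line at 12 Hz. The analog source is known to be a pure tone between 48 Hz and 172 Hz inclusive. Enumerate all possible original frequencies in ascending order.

Frequencies that alias to 12 Hz are k·fs ± 12 Hz for integer k ≥ 0.
k=0: 12 Hz.
k=1: 48 Hz, 72 Hz.
k=2: 108 Hz, 132 Hz.
k=3: 168 Hz, 192 Hz.
k=4: 228 Hz, 252 Hz.
Within [48 Hz, 172 Hz]: 48 Hz, 72 Hz, 108 Hz, 132 Hz, 168 Hz.

48 Hz, 72 Hz, 108 Hz, 132 Hz, 168 Hz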